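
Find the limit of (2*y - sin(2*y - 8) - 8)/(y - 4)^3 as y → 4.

4/3

Direct substitution gives 0/0.
Apply L'Hôpital: lim (2 - 2*cos(2*y - 8))/(3*(y - 4)^2), still 0/0.
Apply L'Hôpital: lim (4*sin(2*y - 8))/(6*y - 24), still 0/0.
After 3 applications of L'Hôpital's rule the quotient is (8*cos(2*y - 8))/(6); substituting y = 4 gives 4/3.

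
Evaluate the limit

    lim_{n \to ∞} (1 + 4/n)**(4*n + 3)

e^(16)

The base → 1 and the exponent → ∞: a 1^∞ form.
Take logarithms: (4n + 3)·ln(1 + 4/n). Since ln(1+u) ~ u for small u, this behaves like (4n)·(4/n) → 16.
So the limit is e^(16).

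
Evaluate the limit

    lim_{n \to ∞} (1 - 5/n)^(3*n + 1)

e^(-15)

Let L be the limit and take ln: ln L = lim (3n + 1)·ln(1 - 5/n) = lim (3n + 1)·(-5/n + O(1/n²)) = -15.
Hence L = e^(-15).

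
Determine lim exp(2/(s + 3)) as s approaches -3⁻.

As s → -3⁻, 2/(s + 3) → −∞, so e^(2/(s + 3)) → 0.

0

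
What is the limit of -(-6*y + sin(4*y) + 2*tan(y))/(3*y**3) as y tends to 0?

10/3

Substitution gives 0/0; apply L'Hôpital's rule 3 times.
After differentiating numerator and denominator 3 times the quotient is (-64*cos(4*y) + 12*tan(y)^4 + 16*tan(y)^2 + 4)/(-18); at y = 0 this is 10/3.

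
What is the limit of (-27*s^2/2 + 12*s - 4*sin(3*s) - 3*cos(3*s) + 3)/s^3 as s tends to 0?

18

Substitution gives 0/0; apply L'Hôpital's rule 3 times.
After differentiating numerator and denominator 3 times the quotient is (-81*sin(3*s) + 108*cos(3*s))/(6); at s = 0 this is 18.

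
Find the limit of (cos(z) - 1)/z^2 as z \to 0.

Direct substitution gives 0/0.
Apply L'Hôpital: lim (-sin(z))/(2*z), still 0/0.
After 2 applications of L'Hôpital's rule the quotient is (-cos(z))/(2); substituting z = 0 gives -1/2.

-1/2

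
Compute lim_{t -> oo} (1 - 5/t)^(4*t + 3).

e^(-20)

Write it as [(1 - 5/t)^t]^(4) · (1 - 5/t)^(3). The bracketed term tends to e^(-5) and the second factor to 1, so the limit is e^(-20).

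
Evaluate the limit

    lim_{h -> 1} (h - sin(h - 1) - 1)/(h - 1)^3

Direct substitution gives 0/0.
Apply L'Hôpital: lim (1 - cos(h - 1))/(3*(h - 1)^2), still 0/0.
Apply L'Hôpital: lim (sin(h - 1))/(6*h - 6), still 0/0.
After 3 applications of L'Hôpital's rule the quotient is (cos(h - 1))/(6); substituting h = 1 gives 1/6.

1/6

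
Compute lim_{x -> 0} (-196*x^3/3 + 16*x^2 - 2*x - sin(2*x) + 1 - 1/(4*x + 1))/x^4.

-256

Substitution gives 0/0 (the numerator vanishes to order 4).
Expand each term to order x^4: the coefficient of x^4 in −1/(1 + 4x) is -256 and in −sin(2x) is 0.
Lower-order terms cancel with the polynomial part, so the numerator is (-256)·x^4 + o(x^4), and the limit is (-256)/(1) = -256.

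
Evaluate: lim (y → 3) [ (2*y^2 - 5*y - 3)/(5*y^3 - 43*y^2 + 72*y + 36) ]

Since y = 3 makes numerator and denominator zero, (y - 3) divides both.
Cancelling it gives (2*y + 1)/(5*y^2 - 28*y - 12); now plug in y = 3 to get -7/51.

-7/51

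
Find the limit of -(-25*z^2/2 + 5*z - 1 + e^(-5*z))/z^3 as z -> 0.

Direct substitution gives 0/0.
Apply L'Hôpital: lim (-25*z + 5 - 5*e^(-5*z))/(-3*z^2), still 0/0.
Apply L'Hôpital: lim (-25 + 25*e^(-5*z))/(-6*z), still 0/0.
After 3 applications of L'Hôpital's rule the quotient is (-125*e^(-5*z))/(-6); substituting z = 0 gives 125/6.

125/6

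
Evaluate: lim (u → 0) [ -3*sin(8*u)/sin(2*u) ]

-12

Substitution gives 0/0.
Divide numerator and denominator by u: sin(8u)/u → 8 and sin(2u)/u → 2, so the limit is -3·8/2 = -12.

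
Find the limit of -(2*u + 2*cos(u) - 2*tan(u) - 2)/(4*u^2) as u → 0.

1/4

Substitution gives 0/0; apply L'Hôpital's rule 2 times.
After differentiating numerator and denominator 2 times the quotient is (-2*cos(u) - 4*tan(u)/cos(u)^2)/(-8); at u = 0 this is 1/4.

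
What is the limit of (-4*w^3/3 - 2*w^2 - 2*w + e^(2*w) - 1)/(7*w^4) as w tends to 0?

2/21

Direct substitution gives 0/0.
Apply L'Hôpital: lim (-4*w^2 - 4*w + 2*e^(2*w) - 2)/(28*w^3), still 0/0.
Apply L'Hôpital: lim (-8*w + 4*e^(2*w) - 4)/(84*w^2), still 0/0.
Apply L'Hôpital: lim (8*e^(2*w) - 8)/(168*w), still 0/0.
After 4 applications of L'Hôpital's rule the quotient is (16*e^(2*w))/(168); substituting w = 0 gives 2/21.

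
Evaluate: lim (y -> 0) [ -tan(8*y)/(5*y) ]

-8/5

Substitution gives 0/0.
Since tan(u)/u → 1 as u → 0, tan(8y)/(8y) → 1 and the limit is 8/(-5) = -8/5.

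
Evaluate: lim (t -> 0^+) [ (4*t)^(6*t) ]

1

Base → 0⁺ and exponent → 0⁺: a 0^0 form.
Take logs: 6t·ln(4t). This is 0·(−∞); rewriting as ln(4t)/(1/(6t)) and applying L'Hôpital gives 0.
Hence the limit is e^0 = 1.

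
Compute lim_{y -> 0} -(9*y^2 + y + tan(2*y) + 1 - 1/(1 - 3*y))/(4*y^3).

Substitution gives 0/0 (the numerator vanishes to order 3).
Expand each term to order y^3: the coefficient of y^3 in tan(2y) is 8/3 and in −1/(1 - 3y) is -27.
Lower-order terms cancel with the polynomial part, so the numerator is (-73/3)·y^3 + o(y^3), and the limit is (-73/3)/(-4) = 73/12.

73/12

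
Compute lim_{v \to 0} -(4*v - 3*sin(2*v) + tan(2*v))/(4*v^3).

Substitution gives 0/0; apply L'Hôpital's rule 3 times.
After differentiating numerator and denominator 3 times the quotient is (24*cos(2*v) + 48*tan(2*v)^4 + 64*tan(2*v)^2 + 16)/(-24); at v = 0 this is -5/3.

-5/3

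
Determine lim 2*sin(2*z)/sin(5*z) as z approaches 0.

Substitution gives 0/0.
Divide numerator and denominator by z: sin(2z)/z → 2 and sin(5z)/z → 5, so the limit is 2·2/5 = 4/5.

4/5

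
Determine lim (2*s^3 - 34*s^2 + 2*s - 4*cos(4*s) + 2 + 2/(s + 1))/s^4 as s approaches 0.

-122/3

Substitution gives 0/0 (the numerator vanishes to order 4).
Expand each term to order s^4: the coefficient of s^4 in -4·cos(4s) is -128/3 and in 2·1/(1 + s) is 2.
Lower-order terms cancel with the polynomial part, so the numerator is (-122/3)·s^4 + o(s^4), and the limit is (-122/3)/(1) = -122/3.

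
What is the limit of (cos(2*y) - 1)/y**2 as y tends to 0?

Direct substitution gives 0/0.
Apply L'Hôpital: lim (-2*sin(2*y))/(2*y), still 0/0.
After 2 applications of L'Hôpital's rule the quotient is (-4*cos(2*y))/(2); substituting y = 0 gives -2.

-2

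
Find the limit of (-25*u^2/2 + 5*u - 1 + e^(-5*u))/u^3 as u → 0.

-125/6

Direct substitution gives 0/0.
Apply L'Hôpital: lim (-25*u + 5 - 5*e^(-5*u))/(3*u^2), still 0/0.
Apply L'Hôpital: lim (-25 + 25*e^(-5*u))/(6*u), still 0/0.
After 3 applications of L'Hôpital's rule the quotient is (-125*e^(-5*u))/(6); substituting u = 0 gives -125/6.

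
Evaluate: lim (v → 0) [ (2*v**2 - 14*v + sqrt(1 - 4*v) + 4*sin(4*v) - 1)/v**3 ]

-140/3

Substitution gives 0/0 (the numerator vanishes to order 3).
Expand each term to order v^3: the coefficient of v^3 in √(1 - 4v) is -4 and in 4·sin(4v) is -128/3.
Lower-order terms cancel with the polynomial part, so the numerator is (-140/3)·v^3 + o(v^3), and the limit is (-140/3)/(1) = -140/3.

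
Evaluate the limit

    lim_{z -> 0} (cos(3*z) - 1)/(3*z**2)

-3/2

Direct substitution gives 0/0.
Apply L'Hôpital: lim (-3*sin(3*z))/(6*z), still 0/0.
After 2 applications of L'Hôpital's rule the quotient is (-9*cos(3*z))/(6); substituting z = 0 gives -3/2.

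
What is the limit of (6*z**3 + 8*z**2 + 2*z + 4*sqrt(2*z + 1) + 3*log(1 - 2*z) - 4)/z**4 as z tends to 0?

-29/2

Substitution gives 0/0 (the numerator vanishes to order 4).
Expand each term to order z^4: the coefficient of z^4 in 3·ln(1 - 2z) is -12 and in 4·√(1 + 2z) is -5/2.
Lower-order terms cancel with the polynomial part, so the numerator is (-29/2)·z^4 + o(z^4), and the limit is (-29/2)/(1) = -29/2.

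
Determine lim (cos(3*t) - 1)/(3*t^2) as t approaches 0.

-3/2

Direct substitution gives 0/0.
Apply L'Hôpital: lim (-3*sin(3*t))/(6*t), still 0/0.
After 2 applications of L'Hôpital's rule the quotient is (-9*cos(3*t))/(6); substituting t = 0 gives -3/2.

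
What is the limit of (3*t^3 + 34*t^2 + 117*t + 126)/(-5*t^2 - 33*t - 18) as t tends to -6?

11/9

At t = -6 both the top and bottom vanish — a removable singularity. Factoring out (t + 6) from each leaves (3*t^2 + 16*t + 21)/(-5*t - 3), which at t = -6 equals 11/9.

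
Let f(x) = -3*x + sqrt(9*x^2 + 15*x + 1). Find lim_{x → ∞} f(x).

This has the form ∞ − ∞. Multiply and divide by the conjugate √(9*x^2 + 15*x + 1) + 3x.
That gives (15x + 1) / (√(9*x^2 + 15*x + 1) + 3x).
Divide numerator and denominator by x: the limit is 15/(2·3) = 5/2.

5/2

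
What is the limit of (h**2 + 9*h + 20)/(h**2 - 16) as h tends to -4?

At h = -4 both the top and bottom vanish — a removable singularity. Factoring out (h + 4) from each leaves (h + 5)/(h - 4), which at h = -4 equals -1/8.

-1/8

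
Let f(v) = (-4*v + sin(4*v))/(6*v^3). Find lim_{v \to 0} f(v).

-16/9

Direct substitution gives 0/0.
Apply L'Hôpital: lim (4*cos(4*v) - 4)/(18*v^2), still 0/0.
Apply L'Hôpital: lim (-16*sin(4*v))/(36*v), still 0/0.
After 3 applications of L'Hôpital's rule the quotient is (-64*cos(4*v))/(36); substituting v = 0 gives -16/9.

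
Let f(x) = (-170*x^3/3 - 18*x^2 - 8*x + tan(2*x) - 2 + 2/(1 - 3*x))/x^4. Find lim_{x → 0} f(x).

Substitution gives 0/0 (the numerator vanishes to order 4).
Expand each term to order x^4: the coefficient of x^4 in tan(2x) is 0 and in 2·1/(1 - 3x) is 162.
Lower-order terms cancel with the polynomial part, so the numerator is (162)·x^4 + o(x^4), and the limit is (162)/(1) = 162.

162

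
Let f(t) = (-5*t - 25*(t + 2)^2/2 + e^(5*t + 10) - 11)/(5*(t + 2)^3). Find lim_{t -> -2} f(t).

Direct substitution gives 0/0.
Apply L'Hôpital: lim (-25*t + 5*e^(5*t + 10) - 55)/(15*(t + 2)^2), still 0/0.
Apply L'Hôpital: lim (25*e^(5*t + 10) - 25)/(30*t + 60), still 0/0.
After 3 applications of L'Hôpital's rule the quotient is (125*e^(5*t + 10))/(30); substituting t = -2 gives 25/6.

25/6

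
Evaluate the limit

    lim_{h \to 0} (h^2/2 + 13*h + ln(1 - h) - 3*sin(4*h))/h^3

Substitution gives 0/0; apply L'Hôpital's rule 3 times.
After differentiating numerator and denominator 3 times the quotient is (192*cos(4*h) + 2/(h - 1)^3)/(6); at h = 0 this is 95/3.

95/3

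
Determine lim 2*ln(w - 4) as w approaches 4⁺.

As w → 4⁺, w - 4 → 0⁺ and ln(w - 4) → −∞.
Multiplying by 2 gives -∞.

-∞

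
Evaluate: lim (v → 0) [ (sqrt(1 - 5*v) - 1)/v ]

-5/2

Substitution gives 0/0. Multiply numerator and denominator by the conjugate √(1 - 5v) + √1.
The numerator becomes (1 - 5v) − 1 = -5v, so the expression simplifies to -5/(√(1 - 5v) + √1).
Letting v → 0 gives -5/(2√1) = -5/2.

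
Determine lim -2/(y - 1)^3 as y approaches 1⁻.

As y → 1⁻, (y - 1) → 0⁻, so (y - 1)^3 → 0⁻ and -2/(y - 1)^3 → ∞.

∞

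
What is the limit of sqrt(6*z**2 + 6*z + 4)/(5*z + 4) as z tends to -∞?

For large |z|, √(6*z^2 + 6*z + 4) ≈ √6·|z| and the denominator ≈ 5z.
Since z → −∞, |z| = −z, giving −√6/(5) = -√(6)/5.

-√(6)/5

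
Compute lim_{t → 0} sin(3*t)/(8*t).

Substitution gives 0/0.
Write it as (3/8)·sin(3t)/(3t); since sin(u)/u → 1, the limit is 3/8.

3/8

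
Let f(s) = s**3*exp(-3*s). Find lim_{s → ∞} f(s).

0

Write as s^3/e^{3s}, an ∞/∞ form.
Exponential growth dominates any polynomial, so repeated L'Hôpital (or the standard result) gives 0.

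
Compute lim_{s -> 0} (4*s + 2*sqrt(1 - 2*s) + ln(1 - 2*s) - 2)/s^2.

-3

Substitution gives 0/0; apply L'Hôpital's rule 2 times.
After differentiating numerator and denominator 2 times the quotient is (-4/(2*s - 1)^2 - 2*(2*s - 1)^2/(1 - 2*s)^(7/2))/(2); at s = 0 this is -3.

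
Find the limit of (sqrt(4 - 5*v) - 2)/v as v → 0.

-5/4

Substitution gives 0/0. Multiply numerator and denominator by the conjugate √(4 - 5v) + √4.
The numerator becomes (4 - 5v) − 4 = -5v, so the expression simplifies to -5/(√(4 - 5v) + √4).
Letting v → 0 gives -5/(2√4) = -5/4.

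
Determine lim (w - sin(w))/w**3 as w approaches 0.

1/6

Direct substitution gives 0/0.
Apply L'Hôpital: lim (1 - cos(w))/(3*w^2), still 0/0.
Apply L'Hôpital: lim (sin(w))/(6*w), still 0/0.
After 3 applications of L'Hôpital's rule the quotient is (cos(w))/(6); substituting w = 0 gives 1/6.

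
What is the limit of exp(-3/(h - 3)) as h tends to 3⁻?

∞

As h → 3⁻, -3/(h - 3) → +∞, so e^(-3/(h - 3)) → ∞.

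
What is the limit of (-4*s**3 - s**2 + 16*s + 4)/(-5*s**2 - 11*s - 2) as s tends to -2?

-28/9

Since s = -2 makes numerator and denominator zero, (s + 2) divides both.
Cancelling it gives (-4*s^2 + 7*s + 2)/(-5*s - 1); now plug in s = -2 to get -28/9.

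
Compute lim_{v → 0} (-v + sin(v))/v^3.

Direct substitution gives 0/0.
Apply L'Hôpital: lim (cos(v) - 1)/(3*v^2), still 0/0.
Apply L'Hôpital: lim (-sin(v))/(6*v), still 0/0.
After 3 applications of L'Hôpital's rule the quotient is (-cos(v))/(6); substituting v = 0 gives -1/6.

-1/6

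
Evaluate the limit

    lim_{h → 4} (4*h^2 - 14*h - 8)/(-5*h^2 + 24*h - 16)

Direct substitution gives 0/0, so factor. Both numerator and denominator have (h - 4) as a factor.
After cancelling, the expression reduces to (4*h + 2)/(4 - 5*h).
Substituting h = 4 gives -9/8.

-9/8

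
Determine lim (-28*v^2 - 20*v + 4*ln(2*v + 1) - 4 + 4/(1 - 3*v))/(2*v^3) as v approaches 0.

Substitution gives 0/0; apply L'Hôpital's rule 3 times.
After differentiating numerator and denominator 3 times the quotient is (648/(3*v - 1)^4 + 64/(2*v + 1)^3)/(12); at v = 0 this is 178/3.

178/3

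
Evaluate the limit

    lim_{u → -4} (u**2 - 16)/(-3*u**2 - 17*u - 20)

-8/7

At u = -4 both the top and bottom vanish — a removable singularity. Factoring out (u + 4) from each leaves (u - 4)/(-3*u - 5), which at u = -4 equals -8/7.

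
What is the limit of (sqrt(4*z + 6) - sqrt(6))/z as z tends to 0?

√(6)/3

Substitution gives 0/0. Multiply numerator and denominator by the conjugate √(6 + 4z) + √6.
The numerator becomes (6 + 4z) − 6 = 4z, so the expression simplifies to 4/(√(6 + 4z) + √6).
Letting z → 0 gives 4/(2√6) = √(6)/3.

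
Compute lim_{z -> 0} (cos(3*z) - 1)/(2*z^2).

-9/4

Direct substitution gives 0/0.
Apply L'Hôpital: lim (-3*sin(3*z))/(4*z), still 0/0.
After 2 applications of L'Hôpital's rule the quotient is (-9*cos(3*z))/(4); substituting z = 0 gives -9/4.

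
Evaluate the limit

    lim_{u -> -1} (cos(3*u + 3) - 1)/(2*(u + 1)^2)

Direct substitution gives 0/0.
Apply L'Hôpital: lim (-3*sin(3*u + 3))/(4*u + 4), still 0/0.
After 2 applications of L'Hôpital's rule the quotient is (-9*cos(3*u + 3))/(4); substituting u = -1 gives -9/4.

-9/4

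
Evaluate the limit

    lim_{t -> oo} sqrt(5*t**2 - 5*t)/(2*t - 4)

√(5)/2

For large |t|, √(5*t^2 - 5*t) ≈ √5·|t| and the denominator ≈ 2t.
Since t → +∞, |t| = t, giving √5/(2) = √(5)/2.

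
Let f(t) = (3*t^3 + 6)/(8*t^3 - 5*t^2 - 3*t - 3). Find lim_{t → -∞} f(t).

Numerator and denominator both have degree 3.
Dividing every term by t^3, all lower-order terms vanish and the limit is the ratio of leading coefficients, 3/(8) = 3/8.

3/8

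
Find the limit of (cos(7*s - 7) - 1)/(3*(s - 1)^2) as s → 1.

Direct substitution gives 0/0.
Apply L'Hôpital: lim (-7*sin(7*s - 7))/(6*s - 6), still 0/0.
After 2 applications of L'Hôpital's rule the quotient is (-49*cos(7*s - 7))/(6); substituting s = 1 gives -49/6.

-49/6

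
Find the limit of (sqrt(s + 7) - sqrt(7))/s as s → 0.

√(7)/14

A 0/0 form; rationalise with √(7 + s) + √7. This collapses the numerator to s, leaving 1/(√(7 + s) + √7) → 1/(2√7) = √(7)/14.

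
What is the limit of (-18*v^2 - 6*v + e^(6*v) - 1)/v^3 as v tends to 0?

36

Direct substitution gives 0/0.
Apply L'Hôpital: lim (-36*v + 6*e^(6*v) - 6)/(3*v^2), still 0/0.
Apply L'Hôpital: lim (36*e^(6*v) - 36)/(6*v), still 0/0.
After 3 applications of L'Hôpital's rule the quotient is (216*e^(6*v))/(6); substituting v = 0 gives 36.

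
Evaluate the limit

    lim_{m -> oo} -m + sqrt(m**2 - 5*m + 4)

This has the form ∞ − ∞. Multiply and divide by the conjugate √(m^2 - 5*m + 4) + m.
That gives (-5m + 4) / (√(m^2 - 5*m + 4) + m).
Divide numerator and denominator by m: the limit is -5/(2·1) = -5/2.

-5/2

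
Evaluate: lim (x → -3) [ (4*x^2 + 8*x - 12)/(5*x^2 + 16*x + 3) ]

Direct substitution gives 0/0, so factor. Both numerator and denominator have (x + 3) as a factor.
After cancelling, the expression reduces to (4*x - 4)/(5*x + 1).
Substituting x = -3 gives 8/7.

8/7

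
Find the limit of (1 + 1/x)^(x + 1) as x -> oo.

The base → 1 and the exponent → ∞: a 1^∞ form.
Take logarithms: (x + 1)·ln(1 + 1/x). Since ln(1+u) ~ u for small u, this behaves like (x)·(1/x) → 1.
So the limit is e^(1).

e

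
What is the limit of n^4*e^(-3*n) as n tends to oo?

0

Write as n^4/e^{3n}, an ∞/∞ form.
Exponential growth dominates any polynomial, so repeated L'Hôpital (or the standard result) gives 0.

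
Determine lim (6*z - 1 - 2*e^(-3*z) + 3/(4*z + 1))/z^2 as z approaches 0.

Substitution gives 0/0; apply L'Hôpital's rule 2 times.
After differentiating numerator and denominator 2 times the quotient is (-18*e^(-3*z) + 96/(4*z + 1)^3)/(2); at z = 0 this is 39.

39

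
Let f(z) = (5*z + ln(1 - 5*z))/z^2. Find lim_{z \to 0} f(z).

-25/2

Direct substitution gives 0/0.
Apply L'Hôpital: lim (5 - 5/(1 - 5*z))/(2*z), still 0/0.
After 2 applications of L'Hôpital's rule the quotient is (-25/(1 - 5*z)^2)/(2); substituting z = 0 gives -25/2.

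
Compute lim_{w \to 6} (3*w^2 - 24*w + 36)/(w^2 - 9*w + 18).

At w = 6 both the top and bottom vanish — a removable singularity. Factoring out (w - 6) from each leaves (3*w - 6)/(w - 3), which at w = 6 equals 4.

4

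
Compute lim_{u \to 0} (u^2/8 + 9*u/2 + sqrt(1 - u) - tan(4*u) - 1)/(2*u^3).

-1027/96

Substitution gives 0/0 (the numerator vanishes to order 3).
Expand each term to order u^3: the coefficient of u^3 in √(1 - u) is -1/16 and in −tan(4u) is -64/3.
Lower-order terms cancel with the polynomial part, so the numerator is (-1027/48)·u^3 + o(u^3), and the limit is (-1027/48)/(2) = -1027/96.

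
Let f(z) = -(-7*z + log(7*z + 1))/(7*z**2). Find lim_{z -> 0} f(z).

7/2

Direct substitution gives 0/0.
Apply L'Hôpital: lim (-7 + 7/(7*z + 1))/(-14*z), still 0/0.
After 2 applications of L'Hôpital's rule the quotient is (-49/(7*z + 1)^2)/(-14); substituting z = 0 gives 7/2.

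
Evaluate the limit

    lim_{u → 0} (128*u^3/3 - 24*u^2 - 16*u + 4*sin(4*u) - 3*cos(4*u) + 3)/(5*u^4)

Substitution gives 0/0; apply L'Hôpital's rule 4 times.
After differentiating numerator and denominator 4 times the quotient is (1024*sin(4*u) - 768*cos(4*u))/(120); at u = 0 this is -32/5.

-32/5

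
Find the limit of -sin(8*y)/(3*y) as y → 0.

-8/3

Substitution gives 0/0.
Write it as (8/(-3))·sin(8y)/(8y); since sin(u)/u → 1, the limit is -8/3.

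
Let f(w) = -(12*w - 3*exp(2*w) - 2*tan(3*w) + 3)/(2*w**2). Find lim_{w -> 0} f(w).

Substitution gives 0/0 (the numerator vanishes to order 2).
Expand each term to order w^2: the coefficient of w^2 in -2·tan(3w) is 0 and in -3·e^(2w) is -6.
Lower-order terms cancel with the polynomial part, so the numerator is (-6)·w^2 + o(w^2), and the limit is (-6)/(-2) = 3.

3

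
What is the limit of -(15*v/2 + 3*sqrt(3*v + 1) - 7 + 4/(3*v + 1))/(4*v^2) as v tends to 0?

-261/32

Substitution gives 0/0; apply L'Hôpital's rule 2 times.
After differentiating numerator and denominator 2 times the quotient is (72/(3*v + 1)^3 - 27/(4*(3*v + 1)^(3/2)))/(-8); at v = 0 this is -261/32.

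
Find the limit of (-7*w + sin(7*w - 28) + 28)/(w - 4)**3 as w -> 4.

Direct substitution gives 0/0.
Apply L'Hôpital: lim (7*cos(7*w - 28) - 7)/(3*(w - 4)^2), still 0/0.
Apply L'Hôpital: lim (-49*sin(7*w - 28))/(6*w - 24), still 0/0.
After 3 applications of L'Hôpital's rule the quotient is (-343*cos(7*w - 28))/(6); substituting w = 4 gives -343/6.

-343/6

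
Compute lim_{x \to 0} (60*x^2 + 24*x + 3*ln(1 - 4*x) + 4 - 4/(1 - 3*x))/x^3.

-172

Substitution gives 0/0 (the numerator vanishes to order 3).
Expand each term to order x^3: the coefficient of x^3 in 3·ln(1 - 4x) is -64 and in -4·1/(1 - 3x) is -108.
Lower-order terms cancel with the polynomial part, so the numerator is (-172)·x^3 + o(x^3), and the limit is (-172)/(1) = -172.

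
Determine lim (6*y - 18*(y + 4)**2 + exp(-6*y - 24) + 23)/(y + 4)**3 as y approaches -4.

-36

Direct substitution gives 0/0.
Apply L'Hôpital: lim (-36*y - 6*e^(-6*y - 24) - 138)/(3*(y + 4)^2), still 0/0.
Apply L'Hôpital: lim (36*e^(-6*y - 24) - 36)/(6*y + 24), still 0/0.
After 3 applications of L'Hôpital's rule the quotient is (-216*e^(-6*y - 24))/(6); substituting y = -4 gives -36.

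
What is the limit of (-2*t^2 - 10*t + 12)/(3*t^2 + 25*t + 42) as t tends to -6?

At t = -6 both the top and bottom vanish — a removable singularity. Factoring out (t + 6) from each leaves (2 - 2*t)/(3*t + 7), which at t = -6 equals -14/11.

-14/11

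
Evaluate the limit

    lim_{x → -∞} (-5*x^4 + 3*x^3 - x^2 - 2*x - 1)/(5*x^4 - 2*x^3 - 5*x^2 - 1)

Numerator and denominator both have degree 4.
Dividing every term by x^4, all lower-order terms vanish and the limit is the ratio of leading coefficients, -5/(5) = -1.

-1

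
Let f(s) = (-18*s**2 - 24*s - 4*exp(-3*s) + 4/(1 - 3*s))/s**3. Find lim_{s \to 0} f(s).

126

Substitution gives 0/0 (the numerator vanishes to order 3).
Expand each term to order s^3: the coefficient of s^3 in -4·e^(-3s) is 18 and in 4·1/(1 - 3s) is 108.
Lower-order terms cancel with the polynomial part, so the numerator is (126)·s^3 + o(s^3), and the limit is (126)/(1) = 126.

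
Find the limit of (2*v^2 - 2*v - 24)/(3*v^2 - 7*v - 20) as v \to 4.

Direct substitution gives 0/0, so factor. Both numerator and denominator have (v - 4) as a factor.
After cancelling, the expression reduces to (2*v + 6)/(3*v + 5).
Substituting v = 4 gives 14/17.

14/17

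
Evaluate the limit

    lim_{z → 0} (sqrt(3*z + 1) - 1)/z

A 0/0 form; rationalise with √(1 + 3z) + √1. This collapses the numerator to 3z, leaving 3/(√(1 + 3z) + √1) → 3/(2√1) = 3/2.

3/2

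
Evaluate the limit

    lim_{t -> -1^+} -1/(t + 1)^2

As t → -1⁺, (t + 1) → 0⁺, so (t + 1)^2 → 0⁺ and -1/(t + 1)^2 → -∞.

-∞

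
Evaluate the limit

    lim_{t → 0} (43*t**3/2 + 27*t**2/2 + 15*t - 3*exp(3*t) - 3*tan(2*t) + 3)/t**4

Substitution gives 0/0; apply L'Hôpital's rule 4 times.
After differentiating numerator and denominator 4 times the quotient is (-243*e^(3*t) - 1152*tan(2*t)^5 - 1920*tan(2*t)^3 - 768*tan(2*t))/(24); at t = 0 this is -81/8.

-81/8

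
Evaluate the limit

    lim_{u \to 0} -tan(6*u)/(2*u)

-3

Substitution gives 0/0.
Since tan(θ)/θ → 1 as θ → 0, tan(6u)/(6u) → 1 and the limit is 6/(-2) = -3.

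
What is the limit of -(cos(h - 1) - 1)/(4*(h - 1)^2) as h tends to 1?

Direct substitution gives 0/0.
Apply L'Hôpital: lim (-sin(h - 1))/(8 - 8*h), still 0/0.
After 2 applications of L'Hôpital's rule the quotient is (-cos(h - 1))/(-8); substituting h = 1 gives 1/8.

1/8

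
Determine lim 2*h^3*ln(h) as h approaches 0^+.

This is a 0·(−∞) form. Rewrite as 2·ln(h) / h^(−3) and apply L'Hôpital:
the derivative quotient is 2·(1/h) / (−3·h^(−4)) = (-2/3)·h^3 → 0.

0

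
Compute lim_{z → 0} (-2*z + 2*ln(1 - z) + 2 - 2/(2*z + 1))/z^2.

-9

Substitution gives 0/0; apply L'Hôpital's rule 2 times.
After differentiating numerator and denominator 2 times the quotient is (-16/(2*z + 1)^3 - 2/(z - 1)^2)/(2); at z = 0 this is -9.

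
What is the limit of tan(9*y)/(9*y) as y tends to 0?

Substitution gives 0/0.
Since tan(u)/u → 1 as u → 0, tan(9y)/(9y) → 1 and the limit is 9/9 = 1.

1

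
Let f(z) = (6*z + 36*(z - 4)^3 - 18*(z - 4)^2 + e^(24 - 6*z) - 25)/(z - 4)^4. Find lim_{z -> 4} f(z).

54

Direct substitution gives 0/0.
Apply L'Hôpital: lim (-36*z + 108*(z - 4)^2 - 6*e^(24 - 6*z) + 150)/(4*(z - 4)^3), still 0/0.
Apply L'Hôpital: lim (216*z + 36*e^(24 - 6*z) - 900)/(12*(z - 4)^2), still 0/0.
Apply L'Hôpital: lim (216 - 216*e^(24 - 6*z))/(24*z - 96), still 0/0.
After 4 applications of L'Hôpital's rule the quotient is (1296*e^(24 - 6*z))/(24); substituting z = 4 gives 54.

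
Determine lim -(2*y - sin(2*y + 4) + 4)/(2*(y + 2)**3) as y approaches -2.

-2/3

Direct substitution gives 0/0.
Apply L'Hôpital: lim (2 - 2*cos(2*y + 4))/(-6*(y + 2)^2), still 0/0.
Apply L'Hôpital: lim (4*sin(2*y + 4))/(-12*y - 24), still 0/0.
After 3 applications of L'Hôpital's rule the quotient is (8*cos(2*y + 4))/(-12); substituting y = -2 gives -2/3.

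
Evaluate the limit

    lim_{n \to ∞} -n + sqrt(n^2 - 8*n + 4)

-4

This has the form ∞ − ∞. Multiply and divide by the conjugate √(n^2 - 8*n + 4) + n.
That gives (-8n + 4) / (√(n^2 - 8*n + 4) + n).
Divide numerator and denominator by n: the limit is -8/(2·1) = -4.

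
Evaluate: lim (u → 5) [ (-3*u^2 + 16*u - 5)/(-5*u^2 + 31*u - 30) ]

Direct substitution gives 0/0, so factor. Both numerator and denominator have (u - 5) as a factor.
After cancelling, the expression reduces to (1 - 3*u)/(6 - 5*u).
Substituting u = 5 gives 14/19.

14/19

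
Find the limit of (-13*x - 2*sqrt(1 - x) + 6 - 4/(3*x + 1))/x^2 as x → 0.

Substitution gives 0/0 (the numerator vanishes to order 2).
Expand each term to order x^2: the coefficient of x^2 in -4·1/(1 + 3x) is -36 and in -2·√(1 - x) is 1/4.
Lower-order terms cancel with the polynomial part, so the numerator is (-143/4)·x^2 + o(x^2), and the limit is (-143/4)/(1) = -143/4.

-143/4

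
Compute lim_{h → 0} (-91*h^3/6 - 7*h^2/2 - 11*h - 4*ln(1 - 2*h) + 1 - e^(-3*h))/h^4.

101/8

Substitution gives 0/0 (the numerator vanishes to order 4).
Expand each term to order h^4: the coefficient of h^4 in −e^(-3h) is -27/8 and in -4·ln(1 - 2h) is 16.
Lower-order terms cancel with the polynomial part, so the numerator is (101/8)·h^4 + o(h^4), and the limit is (101/8)/(1) = 101/8.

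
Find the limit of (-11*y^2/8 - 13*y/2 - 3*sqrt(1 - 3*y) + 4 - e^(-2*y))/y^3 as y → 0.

Substitution gives 0/0; apply L'Hôpital's rule 3 times.
After differentiating numerator and denominator 3 times the quotient is (8*e^(-2*y) + 243/(8*(1 - 3*y)^(5/2)))/(6); at y = 0 this is 307/48.

307/48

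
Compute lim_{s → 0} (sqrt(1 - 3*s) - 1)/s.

A 0/0 form; rationalise with √(1 - 3s) + √1. This collapses the numerator to -3s, leaving -3/(√(1 - 3s) + √1) → -3/(2√1) = -3/2.

-3/2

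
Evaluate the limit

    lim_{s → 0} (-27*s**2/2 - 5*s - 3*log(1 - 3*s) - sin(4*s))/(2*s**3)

113/6

Substitution gives 0/0; apply L'Hôpital's rule 3 times.
After differentiating numerator and denominator 3 times the quotient is (64*cos(4*s) - 162/(3*s - 1)^3)/(12); at s = 0 this is 113/6.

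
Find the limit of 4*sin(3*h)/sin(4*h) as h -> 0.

Substitution gives 0/0.
Divide numerator and denominator by h: sin(3h)/h → 3 and sin(4h)/h → 4, so the limit is 4·3/4 = 3.

3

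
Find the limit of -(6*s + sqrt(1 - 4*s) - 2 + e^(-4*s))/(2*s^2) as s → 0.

Substitution gives 0/0; apply L'Hôpital's rule 2 times.
After differentiating numerator and denominator 2 times the quotient is (16*e^(-4*s) - 4/(1 - 4*s)^(3/2))/(-4); at s = 0 this is -3.

-3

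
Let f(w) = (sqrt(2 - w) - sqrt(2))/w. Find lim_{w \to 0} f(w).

-√(2)/4

Substitution gives 0/0. Multiply numerator and denominator by the conjugate √(2 - w) + √2.
The numerator becomes (2 - w) − 2 = -w, so the expression simplifies to -1/(√(2 - w) + √2).
Letting w → 0 gives -1/(2√2) = -√(2)/4.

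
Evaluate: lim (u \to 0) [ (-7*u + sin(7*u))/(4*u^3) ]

Direct substitution gives 0/0.
Apply L'Hôpital: lim (7*cos(7*u) - 7)/(12*u^2), still 0/0.
Apply L'Hôpital: lim (-49*sin(7*u))/(24*u), still 0/0.
After 3 applications of L'Hôpital's rule the quotient is (-343*cos(7*u))/(24); substituting u = 0 gives -343/24.

-343/24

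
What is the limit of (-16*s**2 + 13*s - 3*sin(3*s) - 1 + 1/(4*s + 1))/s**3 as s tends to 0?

-101/2

Substitution gives 0/0 (the numerator vanishes to order 3).
Expand each term to order s^3: the coefficient of s^3 in 1/(1 + 4s) is -64 and in -3·sin(3s) is 27/2.
Lower-order terms cancel with the polynomial part, so the numerator is (-101/2)·s^3 + o(s^3), and the limit is (-101/2)/(1) = -101/2.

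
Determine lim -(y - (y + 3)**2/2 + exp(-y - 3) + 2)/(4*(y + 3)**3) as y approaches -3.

1/24

Direct substitution gives 0/0.
Apply L'Hôpital: lim (-y - e^(-y - 3) - 2)/(-12*(y + 3)^2), still 0/0.
Apply L'Hôpital: lim (e^(-y - 3) - 1)/(-24*y - 72), still 0/0.
After 3 applications of L'Hôpital's rule the quotient is (-e^(-y - 3))/(-24); substituting y = -3 gives 1/24.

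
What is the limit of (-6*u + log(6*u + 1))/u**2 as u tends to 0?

Direct substitution gives 0/0.
Apply L'Hôpital: lim (-6 + 6/(6*u + 1))/(2*u), still 0/0.
After 2 applications of L'Hôpital's rule the quotient is (-36/(6*u + 1)^2)/(2); substituting u = 0 gives -18.

-18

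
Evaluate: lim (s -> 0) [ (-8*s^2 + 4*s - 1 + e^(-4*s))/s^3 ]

-32/3

Direct substitution gives 0/0.
Apply L'Hôpital: lim (-16*s + 4 - 4*e^(-4*s))/(3*s^2), still 0/0.
Apply L'Hôpital: lim (-16 + 16*e^(-4*s))/(6*s), still 0/0.
After 3 applications of L'Hôpital's rule the quotient is (-64*e^(-4*s))/(6); substituting s = 0 gives -32/3.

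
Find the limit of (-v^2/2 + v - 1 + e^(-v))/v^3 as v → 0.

-1/6

Direct substitution gives 0/0.
Apply L'Hôpital: lim (-v + 1 - e^(-v))/(3*v^2), still 0/0.
Apply L'Hôpital: lim (-1 + e^(-v))/(6*v), still 0/0.
After 3 applications of L'Hôpital's rule the quotient is (-e^(-v))/(6); substituting v = 0 gives -1/6.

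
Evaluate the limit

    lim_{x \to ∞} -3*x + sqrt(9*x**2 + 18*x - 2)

An ∞ − ∞ form. Rationalising with the conjugate, the difference becomes (18x - 2) / (√(9*x^2 + 18*x - 2) + 3x).
For large x the denominator behaves like 2·3x, so the quotient tends to 18/6 = 3.

3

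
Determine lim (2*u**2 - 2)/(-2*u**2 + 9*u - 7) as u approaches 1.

At u = 1 both the top and bottom vanish — a removable singularity. Factoring out (u - 1) from each leaves (2*u + 2)/(7 - 2*u), which at u = 1 equals 4/5.

4/5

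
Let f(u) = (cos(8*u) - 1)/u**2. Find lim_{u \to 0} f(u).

Direct substitution gives 0/0.
Apply L'Hôpital: lim (-8*sin(8*u))/(2*u), still 0/0.
After 2 applications of L'Hôpital's rule the quotient is (-64*cos(8*u))/(2); substituting u = 0 gives -32.

-32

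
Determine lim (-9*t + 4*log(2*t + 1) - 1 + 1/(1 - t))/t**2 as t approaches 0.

Substitution gives 0/0; apply L'Hôpital's rule 2 times.
After differentiating numerator and denominator 2 times the quotient is (-16/(2*t + 1)^2 - 2/(t - 1)^3)/(2); at t = 0 this is -7.

-7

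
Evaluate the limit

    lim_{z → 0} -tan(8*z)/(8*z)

-1

Substitution gives 0/0.
Since tan(u)/u → 1 as u → 0, tan(8z)/(8z) → 1 and the limit is 8/(-8) = -1.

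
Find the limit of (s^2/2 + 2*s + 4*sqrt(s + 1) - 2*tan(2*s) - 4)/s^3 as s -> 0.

Substitution gives 0/0 (the numerator vanishes to order 3).
Expand each term to order s^3: the coefficient of s^3 in 4·√(1 + s) is 1/4 and in -2·tan(2s) is -16/3.
Lower-order terms cancel with the polynomial part, so the numerator is (-61/12)·s^3 + o(s^3), and the limit is (-61/12)/(1) = -61/12.

-61/12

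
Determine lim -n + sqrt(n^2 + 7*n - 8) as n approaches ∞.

An ∞ − ∞ form. Rationalising with the conjugate, the difference becomes (7n - 8) / (√(n^2 + 7*n - 8) + n).
For large n the denominator behaves like 2·n, so the quotient tends to 7/2 = 7/2.

7/2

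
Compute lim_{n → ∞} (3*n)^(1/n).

Base → ∞ and exponent → 0: an ∞^0 form.
Take logs: (1/n)·ln(3·n^1) = (ln 3 + 1·ln n)/n → 0.
So the limit is e^0 = 1.

1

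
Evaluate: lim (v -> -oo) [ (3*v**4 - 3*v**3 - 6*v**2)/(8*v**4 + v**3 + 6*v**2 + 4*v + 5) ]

Numerator and denominator both have degree 4.
Dividing every term by v^4, all lower-order terms vanish and the limit is the ratio of leading coefficients, 3/(8) = 3/8.

3/8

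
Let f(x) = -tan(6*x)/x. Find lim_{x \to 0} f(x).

Substitution gives 0/0.
Since tan(u)/u → 1 as u → 0, tan(6x)/(6x) → 1 and the limit is 6/(-1) = -6.

-6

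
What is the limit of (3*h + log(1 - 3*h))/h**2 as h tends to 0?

-9/2

Direct substitution gives 0/0.
Apply L'Hôpital: lim (3 - 3/(1 - 3*h))/(2*h), still 0/0.
After 2 applications of L'Hôpital's rule the quotient is (-9/(1 - 3*h)^2)/(2); substituting h = 0 gives -9/2.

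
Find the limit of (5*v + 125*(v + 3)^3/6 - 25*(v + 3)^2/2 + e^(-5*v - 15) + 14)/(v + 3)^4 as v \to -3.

625/24

Direct substitution gives 0/0.
Apply L'Hôpital: lim (-25*v + 125*(v + 3)^2/2 - 5*e^(-5*v - 15) - 70)/(4*(v + 3)^3), still 0/0.
Apply L'Hôpital: lim (125*v + 25*e^(-5*v - 15) + 350)/(12*(v + 3)^2), still 0/0.
Apply L'Hôpital: lim (125 - 125*e^(-5*v - 15))/(24*v + 72), still 0/0.
After 4 applications of L'Hôpital's rule the quotient is (625*e^(-5*v - 15))/(24); substituting v = -3 gives 625/24.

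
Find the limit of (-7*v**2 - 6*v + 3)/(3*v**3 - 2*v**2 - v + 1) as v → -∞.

The denominator has degree 3 and the numerator degree 2. Dividing numerator and denominator by v^3 sends every term to 0 except the leading denominator term, so the limit is 0.

0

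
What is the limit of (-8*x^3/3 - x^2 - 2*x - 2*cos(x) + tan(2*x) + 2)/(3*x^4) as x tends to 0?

-1/36

Substitution gives 0/0; apply L'Hôpital's rule 4 times.
After differentiating numerator and denominator 4 times the quotient is (-2*cos(x) + 384*tan(2*x)^5 + 640*tan(2*x)^3 + 256*tan(2*x))/(72); at x = 0 this is -1/36.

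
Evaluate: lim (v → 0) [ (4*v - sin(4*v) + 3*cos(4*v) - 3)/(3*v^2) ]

Substitution gives 0/0; apply L'Hôpital's rule 2 times.
After differentiating numerator and denominator 2 times the quotient is (16*sin(4*v) - 48*cos(4*v))/(6); at v = 0 this is -8.

-8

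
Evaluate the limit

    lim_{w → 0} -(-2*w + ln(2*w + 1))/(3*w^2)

Direct substitution gives 0/0.
Apply L'Hôpital: lim (-2 + 2/(2*w + 1))/(-6*w), still 0/0.
After 2 applications of L'Hôpital's rule the quotient is (-4/(2*w + 1)^2)/(-6); substituting w = 0 gives 2/3.

2/3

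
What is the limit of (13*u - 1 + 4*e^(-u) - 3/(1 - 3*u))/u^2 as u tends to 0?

-25

Substitution gives 0/0; apply L'Hôpital's rule 2 times.
After differentiating numerator and denominator 2 times the quotient is (4*e^(-u) + 54/(3*u - 1)^3)/(2); at u = 0 this is -25.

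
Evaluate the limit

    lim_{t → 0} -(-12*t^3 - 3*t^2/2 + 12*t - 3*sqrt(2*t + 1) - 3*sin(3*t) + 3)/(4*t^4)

-15/32

Substitution gives 0/0; apply L'Hôpital's rule 4 times.
After differentiating numerator and denominator 4 times the quotient is (-243*sin(3*t) + 45/(2*t + 1)^(7/2))/(-96); at t = 0 this is -15/32.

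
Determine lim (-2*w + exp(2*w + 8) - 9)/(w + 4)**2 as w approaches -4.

Direct substitution gives 0/0.
Apply L'Hôpital: lim (2*e^(2*w + 8) - 2)/(2*w + 8), still 0/0.
After 2 applications of L'Hôpital's rule the quotient is (4*e^(2*w + 8))/(2); substituting w = -4 gives 2.

2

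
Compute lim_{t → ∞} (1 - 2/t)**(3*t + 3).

e^(-6)

The base → 1 and the exponent → ∞: a 1^∞ form.
Take logarithms: (3t + 3)·ln(1 - 2/t). Since ln(1+u) ~ u for small u, this behaves like (3t)·(-2/t) → -6.
So the limit is e^(-6).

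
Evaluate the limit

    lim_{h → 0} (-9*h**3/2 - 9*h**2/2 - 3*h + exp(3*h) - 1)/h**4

Direct substitution gives 0/0.
Apply L'Hôpital: lim (-27*h^2/2 - 9*h + 3*e^(3*h) - 3)/(4*h^3), still 0/0.
Apply L'Hôpital: lim (-27*h + 9*e^(3*h) - 9)/(12*h^2), still 0/0.
Apply L'Hôpital: lim (27*e^(3*h) - 27)/(24*h), still 0/0.
After 4 applications of L'Hôpital's rule the quotient is (81*e^(3*h))/(24); substituting h = 0 gives 27/8.

27/8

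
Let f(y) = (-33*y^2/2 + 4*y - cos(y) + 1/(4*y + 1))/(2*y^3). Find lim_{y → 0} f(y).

-32

Substitution gives 0/0; apply L'Hôpital's rule 3 times.
After differentiating numerator and denominator 3 times the quotient is (-sin(y) - 384/(4*y + 1)^4)/(12); at y = 0 this is -32.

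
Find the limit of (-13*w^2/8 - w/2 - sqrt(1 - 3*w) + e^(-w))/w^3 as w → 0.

73/48

Substitution gives 0/0 (the numerator vanishes to order 3).
Expand each term to order w^3: the coefficient of w^3 in −√(1 - 3w) is 27/16 and in e^(-w) is -1/6.
Lower-order terms cancel with the polynomial part, so the numerator is (73/48)·w^3 + o(w^3), and the limit is (73/48)/(1) = 73/48.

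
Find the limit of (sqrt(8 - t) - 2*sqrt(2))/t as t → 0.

-√(2)/8

A 0/0 form; rationalise with √(8 - t) + √8. This collapses the numerator to -t, leaving -1/(√(8 - t) + √8) → -1/(2√8) = -√(2)/8.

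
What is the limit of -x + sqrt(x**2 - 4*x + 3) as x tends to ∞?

An ∞ − ∞ form. Rationalising with the conjugate, the difference becomes (-4x + 3) / (√(x^2 - 4*x + 3) + x).
For large x the denominator behaves like 2·x, so the quotient tends to -4/2 = -2.

-2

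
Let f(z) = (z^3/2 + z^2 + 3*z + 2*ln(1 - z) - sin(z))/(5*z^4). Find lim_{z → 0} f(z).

Substitution gives 0/0; apply L'Hôpital's rule 4 times.
After differentiating numerator and denominator 4 times the quotient is (-sin(z) - 12/(z - 1)^4)/(120); at z = 0 this is -1/10.

-1/10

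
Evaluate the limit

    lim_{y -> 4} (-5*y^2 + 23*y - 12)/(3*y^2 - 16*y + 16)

Direct substitution gives 0/0, so factor. Both numerator and denominator have (y - 4) as a factor.
After cancelling, the expression reduces to (3 - 5*y)/(3*y - 4).
Substituting y = 4 gives -17/8.

-17/8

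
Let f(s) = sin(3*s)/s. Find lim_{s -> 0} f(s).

3

Substitution gives 0/0.
Write it as (3)·sin(3s)/(3s); since sin(u)/u → 1, the limit is 3.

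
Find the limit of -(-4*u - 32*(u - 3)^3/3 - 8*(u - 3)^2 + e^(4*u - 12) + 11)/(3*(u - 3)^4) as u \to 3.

-32/9

Direct substitution gives 0/0.
Apply L'Hôpital: lim (-16*u - 32*(u - 3)^2 + 4*e^(4*u - 12) + 44)/(-12*(u - 3)^3), still 0/0.
Apply L'Hôpital: lim (-64*u + 16*e^(4*u - 12) + 176)/(-36*(u - 3)^2), still 0/0.
Apply L'Hôpital: lim (64*e^(4*u - 12) - 64)/(216 - 72*u), still 0/0.
After 4 applications of L'Hôpital's rule the quotient is (256*e^(4*u - 12))/(-72); substituting u = 3 gives -32/9.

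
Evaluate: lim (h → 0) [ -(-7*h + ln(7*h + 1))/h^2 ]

49/2

Direct substitution gives 0/0.
Apply L'Hôpital: lim (-7 + 7/(7*h + 1))/(-2*h), still 0/0.
After 2 applications of L'Hôpital's rule the quotient is (-49/(7*h + 1)^2)/(-2); substituting h = 0 gives 49/2.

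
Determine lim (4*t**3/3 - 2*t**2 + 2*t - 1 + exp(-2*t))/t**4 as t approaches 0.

Direct substitution gives 0/0.
Apply L'Hôpital: lim (4*t^2 - 4*t + 2 - 2*e^(-2*t))/(4*t^3), still 0/0.
Apply L'Hôpital: lim (8*t - 4 + 4*e^(-2*t))/(12*t^2), still 0/0.
Apply L'Hôpital: lim (8 - 8*e^(-2*t))/(24*t), still 0/0.
After 4 applications of L'Hôpital's rule the quotient is (16*e^(-2*t))/(24); substituting t = 0 gives 2/3.

2/3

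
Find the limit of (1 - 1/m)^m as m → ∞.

The base → 1 and the exponent → ∞: a 1^∞ form.
Take logarithms: (m)·ln(1 - 1/m). Since ln(1+u) ~ u for small u, this behaves like (m)·(-1/m) → -1.
So the limit is e^(-1).

e^(-1)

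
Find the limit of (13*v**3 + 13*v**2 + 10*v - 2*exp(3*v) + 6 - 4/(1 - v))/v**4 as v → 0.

-43/4

Substitution gives 0/0 (the numerator vanishes to order 4).
Expand each term to order v^4: the coefficient of v^4 in -4·1/(1 - v) is -4 and in -2·e^(3v) is -27/4.
Lower-order terms cancel with the polynomial part, so the numerator is (-43/4)·v^4 + o(v^4), and the limit is (-43/4)/(1) = -43/4.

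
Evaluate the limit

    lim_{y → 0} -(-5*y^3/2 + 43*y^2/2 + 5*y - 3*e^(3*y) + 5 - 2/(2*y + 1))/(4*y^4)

337/32

Substitution gives 0/0; apply L'Hôpital's rule 4 times.
After differentiating numerator and denominator 4 times the quotient is (-243*e^(3*y) - 768/(2*y + 1)^5)/(-96); at y = 0 this is 337/32.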